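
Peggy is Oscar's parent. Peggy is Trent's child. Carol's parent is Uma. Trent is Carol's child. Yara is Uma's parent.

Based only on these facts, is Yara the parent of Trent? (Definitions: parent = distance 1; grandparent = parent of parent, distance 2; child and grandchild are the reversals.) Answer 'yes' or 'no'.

Reconstructing the parent chain from the given facts:
  Yara -> Uma -> Carol -> Trent -> Peggy -> Oscar
(each arrow means 'parent of the next')
Positions in the chain (0 = top):
  position of Yara: 0
  position of Uma: 1
  position of Carol: 2
  position of Trent: 3
  position of Peggy: 4
  position of Oscar: 5

Yara is at position 0, Trent is at position 3; signed distance (j - i) = 3.
'parent' requires j - i = 1. Actual distance is 3, so the relation does NOT hold.

Answer: no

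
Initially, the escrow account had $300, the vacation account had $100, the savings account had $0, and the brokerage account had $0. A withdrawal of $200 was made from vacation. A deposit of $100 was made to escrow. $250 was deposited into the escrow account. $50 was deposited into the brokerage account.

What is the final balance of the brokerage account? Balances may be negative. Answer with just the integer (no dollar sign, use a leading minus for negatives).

Answer: 50

Derivation:
Tracking account balances step by step:
Start: escrow=300, vacation=100, savings=0, brokerage=0
Event 1 (withdraw 200 from vacation): vacation: 100 - 200 = -100. Balances: escrow=300, vacation=-100, savings=0, brokerage=0
Event 2 (deposit 100 to escrow): escrow: 300 + 100 = 400. Balances: escrow=400, vacation=-100, savings=0, brokerage=0
Event 3 (deposit 250 to escrow): escrow: 400 + 250 = 650. Balances: escrow=650, vacation=-100, savings=0, brokerage=0
Event 4 (deposit 50 to brokerage): brokerage: 0 + 50 = 50. Balances: escrow=650, vacation=-100, savings=0, brokerage=50

Final balance of brokerage: 50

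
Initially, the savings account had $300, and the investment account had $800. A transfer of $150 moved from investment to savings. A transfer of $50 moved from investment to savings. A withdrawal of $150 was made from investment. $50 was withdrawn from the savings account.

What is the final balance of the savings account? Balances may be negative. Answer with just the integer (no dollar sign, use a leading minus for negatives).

Tracking account balances step by step:
Start: savings=300, investment=800
Event 1 (transfer 150 investment -> savings): investment: 800 - 150 = 650, savings: 300 + 150 = 450. Balances: savings=450, investment=650
Event 2 (transfer 50 investment -> savings): investment: 650 - 50 = 600, savings: 450 + 50 = 500. Balances: savings=500, investment=600
Event 3 (withdraw 150 from investment): investment: 600 - 150 = 450. Balances: savings=500, investment=450
Event 4 (withdraw 50 from savings): savings: 500 - 50 = 450. Balances: savings=450, investment=450

Final balance of savings: 450

Answer: 450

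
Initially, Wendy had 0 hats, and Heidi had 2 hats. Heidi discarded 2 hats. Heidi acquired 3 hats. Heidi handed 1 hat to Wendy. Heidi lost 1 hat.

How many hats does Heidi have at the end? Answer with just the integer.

Tracking counts step by step:
Start: Wendy=0, Heidi=2
Event 1 (Heidi -2): Heidi: 2 -> 0. State: Wendy=0, Heidi=0
Event 2 (Heidi +3): Heidi: 0 -> 3. State: Wendy=0, Heidi=3
Event 3 (Heidi -> Wendy, 1): Heidi: 3 -> 2, Wendy: 0 -> 1. State: Wendy=1, Heidi=2
Event 4 (Heidi -1): Heidi: 2 -> 1. State: Wendy=1, Heidi=1

Heidi's final count: 1

Answer: 1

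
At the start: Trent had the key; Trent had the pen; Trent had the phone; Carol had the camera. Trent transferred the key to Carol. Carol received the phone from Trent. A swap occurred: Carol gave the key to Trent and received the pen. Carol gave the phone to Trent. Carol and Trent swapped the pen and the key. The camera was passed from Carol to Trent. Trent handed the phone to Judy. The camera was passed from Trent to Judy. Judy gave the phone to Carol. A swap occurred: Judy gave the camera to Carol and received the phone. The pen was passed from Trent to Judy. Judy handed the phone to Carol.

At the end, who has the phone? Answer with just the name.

Answer: Carol

Derivation:
Tracking all object holders:
Start: key:Trent, pen:Trent, phone:Trent, camera:Carol
Event 1 (give key: Trent -> Carol). State: key:Carol, pen:Trent, phone:Trent, camera:Carol
Event 2 (give phone: Trent -> Carol). State: key:Carol, pen:Trent, phone:Carol, camera:Carol
Event 3 (swap key<->pen: now key:Trent, pen:Carol). State: key:Trent, pen:Carol, phone:Carol, camera:Carol
Event 4 (give phone: Carol -> Trent). State: key:Trent, pen:Carol, phone:Trent, camera:Carol
Event 5 (swap pen<->key: now pen:Trent, key:Carol). State: key:Carol, pen:Trent, phone:Trent, camera:Carol
Event 6 (give camera: Carol -> Trent). State: key:Carol, pen:Trent, phone:Trent, camera:Trent
Event 7 (give phone: Trent -> Judy). State: key:Carol, pen:Trent, phone:Judy, camera:Trent
Event 8 (give camera: Trent -> Judy). State: key:Carol, pen:Trent, phone:Judy, camera:Judy
Event 9 (give phone: Judy -> Carol). State: key:Carol, pen:Trent, phone:Carol, camera:Judy
Event 10 (swap camera<->phone: now camera:Carol, phone:Judy). State: key:Carol, pen:Trent, phone:Judy, camera:Carol
Event 11 (give pen: Trent -> Judy). State: key:Carol, pen:Judy, phone:Judy, camera:Carol
Event 12 (give phone: Judy -> Carol). State: key:Carol, pen:Judy, phone:Carol, camera:Carol

Final state: key:Carol, pen:Judy, phone:Carol, camera:Carol
The phone is held by Carol.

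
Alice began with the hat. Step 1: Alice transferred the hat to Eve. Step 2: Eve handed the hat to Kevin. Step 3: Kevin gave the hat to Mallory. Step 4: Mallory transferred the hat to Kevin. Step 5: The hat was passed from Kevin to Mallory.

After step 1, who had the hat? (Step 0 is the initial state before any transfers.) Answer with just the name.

Answer: Eve

Derivation:
Tracking the hat holder through step 1:
After step 0 (start): Alice
After step 1: Eve

At step 1, the holder is Eve.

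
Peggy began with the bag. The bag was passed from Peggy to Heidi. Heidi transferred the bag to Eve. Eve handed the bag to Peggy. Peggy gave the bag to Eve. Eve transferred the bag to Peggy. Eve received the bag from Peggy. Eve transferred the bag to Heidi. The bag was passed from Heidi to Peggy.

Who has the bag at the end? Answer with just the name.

Answer: Peggy

Derivation:
Tracking the bag through each event:
Start: Peggy has the bag.
After event 1: Heidi has the bag.
After event 2: Eve has the bag.
After event 3: Peggy has the bag.
After event 4: Eve has the bag.
After event 5: Peggy has the bag.
After event 6: Eve has the bag.
After event 7: Heidi has the bag.
After event 8: Peggy has the bag.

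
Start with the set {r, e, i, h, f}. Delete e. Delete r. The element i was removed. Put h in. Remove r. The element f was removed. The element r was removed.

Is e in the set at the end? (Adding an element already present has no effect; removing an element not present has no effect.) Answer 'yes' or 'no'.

Answer: no

Derivation:
Tracking the set through each operation:
Start: {e, f, h, i, r}
Event 1 (remove e): removed. Set: {f, h, i, r}
Event 2 (remove r): removed. Set: {f, h, i}
Event 3 (remove i): removed. Set: {f, h}
Event 4 (add h): already present, no change. Set: {f, h}
Event 5 (remove r): not present, no change. Set: {f, h}
Event 6 (remove f): removed. Set: {h}
Event 7 (remove r): not present, no change. Set: {h}

Final set: {h} (size 1)
e is NOT in the final set.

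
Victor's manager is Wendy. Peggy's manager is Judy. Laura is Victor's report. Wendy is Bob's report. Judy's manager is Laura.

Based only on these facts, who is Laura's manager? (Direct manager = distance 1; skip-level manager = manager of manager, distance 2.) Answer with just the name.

Reconstructing the manager chain from the given facts:
  Bob -> Wendy -> Victor -> Laura -> Judy -> Peggy
(each arrow means 'manager of the next')
Positions in the chain (0 = top):
  position of Bob: 0
  position of Wendy: 1
  position of Victor: 2
  position of Laura: 3
  position of Judy: 4
  position of Peggy: 5

Laura is at position 3; the manager is 1 step up the chain, i.e. position 2: Victor.

Answer: Victor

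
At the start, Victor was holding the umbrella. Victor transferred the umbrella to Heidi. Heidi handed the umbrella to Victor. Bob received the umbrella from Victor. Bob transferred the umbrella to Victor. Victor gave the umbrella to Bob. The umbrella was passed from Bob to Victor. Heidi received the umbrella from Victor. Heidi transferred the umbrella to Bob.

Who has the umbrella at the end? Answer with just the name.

Answer: Bob

Derivation:
Tracking the umbrella through each event:
Start: Victor has the umbrella.
After event 1: Heidi has the umbrella.
After event 2: Victor has the umbrella.
After event 3: Bob has the umbrella.
After event 4: Victor has the umbrella.
After event 5: Bob has the umbrella.
After event 6: Victor has the umbrella.
After event 7: Heidi has the umbrella.
After event 8: Bob has the umbrella.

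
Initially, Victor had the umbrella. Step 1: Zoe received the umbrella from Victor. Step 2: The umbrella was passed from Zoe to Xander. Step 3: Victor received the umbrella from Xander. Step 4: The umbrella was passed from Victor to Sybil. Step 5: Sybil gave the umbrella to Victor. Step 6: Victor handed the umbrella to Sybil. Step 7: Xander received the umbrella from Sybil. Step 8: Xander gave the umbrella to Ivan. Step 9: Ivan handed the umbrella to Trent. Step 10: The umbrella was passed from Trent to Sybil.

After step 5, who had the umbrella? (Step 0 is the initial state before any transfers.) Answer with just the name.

Answer: Victor

Derivation:
Tracking the umbrella holder through step 5:
After step 0 (start): Victor
After step 1: Zoe
After step 2: Xander
After step 3: Victor
After step 4: Sybil
After step 5: Victor

At step 5, the holder is Victor.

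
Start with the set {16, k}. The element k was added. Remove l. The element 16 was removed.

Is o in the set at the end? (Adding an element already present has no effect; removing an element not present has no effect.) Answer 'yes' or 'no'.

Answer: no

Derivation:
Tracking the set through each operation:
Start: {16, k}
Event 1 (add k): already present, no change. Set: {16, k}
Event 2 (remove l): not present, no change. Set: {16, k}
Event 3 (remove 16): removed. Set: {k}

Final set: {k} (size 1)
o is NOT in the final set.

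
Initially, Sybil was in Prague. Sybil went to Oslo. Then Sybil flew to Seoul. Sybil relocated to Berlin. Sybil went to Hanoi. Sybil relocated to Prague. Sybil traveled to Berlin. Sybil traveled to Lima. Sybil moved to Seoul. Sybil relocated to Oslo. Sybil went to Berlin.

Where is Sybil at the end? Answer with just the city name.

Answer: Berlin

Derivation:
Tracking Sybil's location:
Start: Sybil is in Prague.
After move 1: Prague -> Oslo. Sybil is in Oslo.
After move 2: Oslo -> Seoul. Sybil is in Seoul.
After move 3: Seoul -> Berlin. Sybil is in Berlin.
After move 4: Berlin -> Hanoi. Sybil is in Hanoi.
After move 5: Hanoi -> Prague. Sybil is in Prague.
After move 6: Prague -> Berlin. Sybil is in Berlin.
After move 7: Berlin -> Lima. Sybil is in Lima.
After move 8: Lima -> Seoul. Sybil is in Seoul.
After move 9: Seoul -> Oslo. Sybil is in Oslo.
After move 10: Oslo -> Berlin. Sybil is in Berlin.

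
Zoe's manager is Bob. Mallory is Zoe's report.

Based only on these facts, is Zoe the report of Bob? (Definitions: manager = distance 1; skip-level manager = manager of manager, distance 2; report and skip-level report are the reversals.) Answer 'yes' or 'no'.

Reconstructing the manager chain from the given facts:
  Bob -> Zoe -> Mallory
(each arrow means 'manager of the next')
Positions in the chain (0 = top):
  position of Bob: 0
  position of Zoe: 1
  position of Mallory: 2

Zoe is at position 1, Bob is at position 0; signed distance (j - i) = -1.
'report' requires j - i = -1. Actual distance is -1, so the relation HOLDS.

Answer: yes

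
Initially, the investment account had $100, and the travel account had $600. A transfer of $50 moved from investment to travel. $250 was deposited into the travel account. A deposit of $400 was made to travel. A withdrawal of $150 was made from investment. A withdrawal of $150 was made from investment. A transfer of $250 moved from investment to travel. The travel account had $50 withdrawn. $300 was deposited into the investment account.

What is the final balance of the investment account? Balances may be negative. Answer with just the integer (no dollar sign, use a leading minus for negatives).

Answer: -200

Derivation:
Tracking account balances step by step:
Start: investment=100, travel=600
Event 1 (transfer 50 investment -> travel): investment: 100 - 50 = 50, travel: 600 + 50 = 650. Balances: investment=50, travel=650
Event 2 (deposit 250 to travel): travel: 650 + 250 = 900. Balances: investment=50, travel=900
Event 3 (deposit 400 to travel): travel: 900 + 400 = 1300. Balances: investment=50, travel=1300
Event 4 (withdraw 150 from investment): investment: 50 - 150 = -100. Balances: investment=-100, travel=1300
Event 5 (withdraw 150 from investment): investment: -100 - 150 = -250. Balances: investment=-250, travel=1300
Event 6 (transfer 250 investment -> travel): investment: -250 - 250 = -500, travel: 1300 + 250 = 1550. Balances: investment=-500, travel=1550
Event 7 (withdraw 50 from travel): travel: 1550 - 50 = 1500. Balances: investment=-500, travel=1500
Event 8 (deposit 300 to investment): investment: -500 + 300 = -200. Balances: investment=-200, travel=1500

Final balance of investment: -200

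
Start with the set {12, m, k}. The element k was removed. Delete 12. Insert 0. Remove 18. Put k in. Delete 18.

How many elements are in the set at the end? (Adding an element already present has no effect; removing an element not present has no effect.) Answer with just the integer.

Answer: 3

Derivation:
Tracking the set through each operation:
Start: {12, k, m}
Event 1 (remove k): removed. Set: {12, m}
Event 2 (remove 12): removed. Set: {m}
Event 3 (add 0): added. Set: {0, m}
Event 4 (remove 18): not present, no change. Set: {0, m}
Event 5 (add k): added. Set: {0, k, m}
Event 6 (remove 18): not present, no change. Set: {0, k, m}

Final set: {0, k, m} (size 3)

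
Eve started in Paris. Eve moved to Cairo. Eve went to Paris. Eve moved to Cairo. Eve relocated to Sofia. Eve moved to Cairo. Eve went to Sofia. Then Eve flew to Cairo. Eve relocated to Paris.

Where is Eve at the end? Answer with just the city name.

Tracking Eve's location:
Start: Eve is in Paris.
After move 1: Paris -> Cairo. Eve is in Cairo.
After move 2: Cairo -> Paris. Eve is in Paris.
After move 3: Paris -> Cairo. Eve is in Cairo.
After move 4: Cairo -> Sofia. Eve is in Sofia.
After move 5: Sofia -> Cairo. Eve is in Cairo.
After move 6: Cairo -> Sofia. Eve is in Sofia.
After move 7: Sofia -> Cairo. Eve is in Cairo.
After move 8: Cairo -> Paris. Eve is in Paris.

Answer: Paris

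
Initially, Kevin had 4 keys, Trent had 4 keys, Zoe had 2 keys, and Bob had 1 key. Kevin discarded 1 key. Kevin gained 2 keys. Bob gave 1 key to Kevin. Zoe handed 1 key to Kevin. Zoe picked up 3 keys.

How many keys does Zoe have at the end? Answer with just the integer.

Answer: 4

Derivation:
Tracking counts step by step:
Start: Kevin=4, Trent=4, Zoe=2, Bob=1
Event 1 (Kevin -1): Kevin: 4 -> 3. State: Kevin=3, Trent=4, Zoe=2, Bob=1
Event 2 (Kevin +2): Kevin: 3 -> 5. State: Kevin=5, Trent=4, Zoe=2, Bob=1
Event 3 (Bob -> Kevin, 1): Bob: 1 -> 0, Kevin: 5 -> 6. State: Kevin=6, Trent=4, Zoe=2, Bob=0
Event 4 (Zoe -> Kevin, 1): Zoe: 2 -> 1, Kevin: 6 -> 7. State: Kevin=7, Trent=4, Zoe=1, Bob=0
Event 5 (Zoe +3): Zoe: 1 -> 4. State: Kevin=7, Trent=4, Zoe=4, Bob=0

Zoe's final count: 4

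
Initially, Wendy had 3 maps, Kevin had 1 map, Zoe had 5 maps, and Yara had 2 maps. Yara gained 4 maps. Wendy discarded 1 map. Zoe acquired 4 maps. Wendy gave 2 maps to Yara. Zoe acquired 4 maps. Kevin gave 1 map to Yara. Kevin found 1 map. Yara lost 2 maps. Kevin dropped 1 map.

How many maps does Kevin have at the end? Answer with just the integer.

Answer: 0

Derivation:
Tracking counts step by step:
Start: Wendy=3, Kevin=1, Zoe=5, Yara=2
Event 1 (Yara +4): Yara: 2 -> 6. State: Wendy=3, Kevin=1, Zoe=5, Yara=6
Event 2 (Wendy -1): Wendy: 3 -> 2. State: Wendy=2, Kevin=1, Zoe=5, Yara=6
Event 3 (Zoe +4): Zoe: 5 -> 9. State: Wendy=2, Kevin=1, Zoe=9, Yara=6
Event 4 (Wendy -> Yara, 2): Wendy: 2 -> 0, Yara: 6 -> 8. State: Wendy=0, Kevin=1, Zoe=9, Yara=8
Event 5 (Zoe +4): Zoe: 9 -> 13. State: Wendy=0, Kevin=1, Zoe=13, Yara=8
Event 6 (Kevin -> Yara, 1): Kevin: 1 -> 0, Yara: 8 -> 9. State: Wendy=0, Kevin=0, Zoe=13, Yara=9
Event 7 (Kevin +1): Kevin: 0 -> 1. State: Wendy=0, Kevin=1, Zoe=13, Yara=9
Event 8 (Yara -2): Yara: 9 -> 7. State: Wendy=0, Kevin=1, Zoe=13, Yara=7
Event 9 (Kevin -1): Kevin: 1 -> 0. State: Wendy=0, Kevin=0, Zoe=13, Yara=7

Kevin's final count: 0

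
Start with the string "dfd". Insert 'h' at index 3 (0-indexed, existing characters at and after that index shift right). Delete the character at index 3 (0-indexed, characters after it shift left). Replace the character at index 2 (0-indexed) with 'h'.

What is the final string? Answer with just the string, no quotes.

Applying each edit step by step:
Start: "dfd"
Op 1 (insert 'h' at idx 3): "dfd" -> "dfdh"
Op 2 (delete idx 3 = 'h'): "dfdh" -> "dfd"
Op 3 (replace idx 2: 'd' -> 'h'): "dfd" -> "dfh"

Answer: dfh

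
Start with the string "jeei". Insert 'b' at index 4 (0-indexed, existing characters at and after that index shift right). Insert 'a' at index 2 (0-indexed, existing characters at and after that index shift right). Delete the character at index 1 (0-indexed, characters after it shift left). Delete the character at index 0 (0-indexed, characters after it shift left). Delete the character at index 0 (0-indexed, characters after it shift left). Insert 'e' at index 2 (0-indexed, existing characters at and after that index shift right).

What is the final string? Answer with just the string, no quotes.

Answer: eieb

Derivation:
Applying each edit step by step:
Start: "jeei"
Op 1 (insert 'b' at idx 4): "jeei" -> "jeeib"
Op 2 (insert 'a' at idx 2): "jeeib" -> "jeaeib"
Op 3 (delete idx 1 = 'e'): "jeaeib" -> "jaeib"
Op 4 (delete idx 0 = 'j'): "jaeib" -> "aeib"
Op 5 (delete idx 0 = 'a'): "aeib" -> "eib"
Op 6 (insert 'e' at idx 2): "eib" -> "eieb"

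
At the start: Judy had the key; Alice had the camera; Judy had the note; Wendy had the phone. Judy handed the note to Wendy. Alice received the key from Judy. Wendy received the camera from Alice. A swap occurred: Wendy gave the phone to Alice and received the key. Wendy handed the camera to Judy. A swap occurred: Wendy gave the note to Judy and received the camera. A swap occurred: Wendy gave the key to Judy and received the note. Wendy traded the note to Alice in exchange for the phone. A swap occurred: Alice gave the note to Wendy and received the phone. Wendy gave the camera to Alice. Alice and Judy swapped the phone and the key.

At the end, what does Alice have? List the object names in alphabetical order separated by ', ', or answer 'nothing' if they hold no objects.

Answer: camera, key

Derivation:
Tracking all object holders:
Start: key:Judy, camera:Alice, note:Judy, phone:Wendy
Event 1 (give note: Judy -> Wendy). State: key:Judy, camera:Alice, note:Wendy, phone:Wendy
Event 2 (give key: Judy -> Alice). State: key:Alice, camera:Alice, note:Wendy, phone:Wendy
Event 3 (give camera: Alice -> Wendy). State: key:Alice, camera:Wendy, note:Wendy, phone:Wendy
Event 4 (swap phone<->key: now phone:Alice, key:Wendy). State: key:Wendy, camera:Wendy, note:Wendy, phone:Alice
Event 5 (give camera: Wendy -> Judy). State: key:Wendy, camera:Judy, note:Wendy, phone:Alice
Event 6 (swap note<->camera: now note:Judy, camera:Wendy). State: key:Wendy, camera:Wendy, note:Judy, phone:Alice
Event 7 (swap key<->note: now key:Judy, note:Wendy). State: key:Judy, camera:Wendy, note:Wendy, phone:Alice
Event 8 (swap note<->phone: now note:Alice, phone:Wendy). State: key:Judy, camera:Wendy, note:Alice, phone:Wendy
Event 9 (swap note<->phone: now note:Wendy, phone:Alice). State: key:Judy, camera:Wendy, note:Wendy, phone:Alice
Event 10 (give camera: Wendy -> Alice). State: key:Judy, camera:Alice, note:Wendy, phone:Alice
Event 11 (swap phone<->key: now phone:Judy, key:Alice). State: key:Alice, camera:Alice, note:Wendy, phone:Judy

Final state: key:Alice, camera:Alice, note:Wendy, phone:Judy
Alice holds: camera, key.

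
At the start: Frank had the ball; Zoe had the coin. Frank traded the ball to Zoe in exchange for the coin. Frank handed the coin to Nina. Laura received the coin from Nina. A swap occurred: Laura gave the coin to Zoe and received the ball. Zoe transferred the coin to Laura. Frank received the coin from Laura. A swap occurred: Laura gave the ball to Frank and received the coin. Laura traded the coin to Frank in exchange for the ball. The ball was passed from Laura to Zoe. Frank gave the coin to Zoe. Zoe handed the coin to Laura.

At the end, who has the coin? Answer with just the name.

Answer: Laura

Derivation:
Tracking all object holders:
Start: ball:Frank, coin:Zoe
Event 1 (swap ball<->coin: now ball:Zoe, coin:Frank). State: ball:Zoe, coin:Frank
Event 2 (give coin: Frank -> Nina). State: ball:Zoe, coin:Nina
Event 3 (give coin: Nina -> Laura). State: ball:Zoe, coin:Laura
Event 4 (swap coin<->ball: now coin:Zoe, ball:Laura). State: ball:Laura, coin:Zoe
Event 5 (give coin: Zoe -> Laura). State: ball:Laura, coin:Laura
Event 6 (give coin: Laura -> Frank). State: ball:Laura, coin:Frank
Event 7 (swap ball<->coin: now ball:Frank, coin:Laura). State: ball:Frank, coin:Laura
Event 8 (swap coin<->ball: now coin:Frank, ball:Laura). State: ball:Laura, coin:Frank
Event 9 (give ball: Laura -> Zoe). State: ball:Zoe, coin:Frank
Event 10 (give coin: Frank -> Zoe). State: ball:Zoe, coin:Zoe
Event 11 (give coin: Zoe -> Laura). State: ball:Zoe, coin:Laura

Final state: ball:Zoe, coin:Laura
The coin is held by Laura.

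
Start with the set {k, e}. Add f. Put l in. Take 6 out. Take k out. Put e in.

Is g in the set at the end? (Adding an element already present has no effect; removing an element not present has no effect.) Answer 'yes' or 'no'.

Tracking the set through each operation:
Start: {e, k}
Event 1 (add f): added. Set: {e, f, k}
Event 2 (add l): added. Set: {e, f, k, l}
Event 3 (remove 6): not present, no change. Set: {e, f, k, l}
Event 4 (remove k): removed. Set: {e, f, l}
Event 5 (add e): already present, no change. Set: {e, f, l}

Final set: {e, f, l} (size 3)
g is NOT in the final set.

Answer: no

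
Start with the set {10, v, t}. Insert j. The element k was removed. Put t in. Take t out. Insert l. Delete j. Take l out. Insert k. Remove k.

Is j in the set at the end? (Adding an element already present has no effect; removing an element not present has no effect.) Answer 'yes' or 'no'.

Answer: no

Derivation:
Tracking the set through each operation:
Start: {10, t, v}
Event 1 (add j): added. Set: {10, j, t, v}
Event 2 (remove k): not present, no change. Set: {10, j, t, v}
Event 3 (add t): already present, no change. Set: {10, j, t, v}
Event 4 (remove t): removed. Set: {10, j, v}
Event 5 (add l): added. Set: {10, j, l, v}
Event 6 (remove j): removed. Set: {10, l, v}
Event 7 (remove l): removed. Set: {10, v}
Event 8 (add k): added. Set: {10, k, v}
Event 9 (remove k): removed. Set: {10, v}

Final set: {10, v} (size 2)
j is NOT in the final set.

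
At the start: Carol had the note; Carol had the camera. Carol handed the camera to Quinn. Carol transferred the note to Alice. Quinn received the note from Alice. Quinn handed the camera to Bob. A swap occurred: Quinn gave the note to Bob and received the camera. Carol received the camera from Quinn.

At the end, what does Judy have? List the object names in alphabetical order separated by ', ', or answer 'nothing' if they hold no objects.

Tracking all object holders:
Start: note:Carol, camera:Carol
Event 1 (give camera: Carol -> Quinn). State: note:Carol, camera:Quinn
Event 2 (give note: Carol -> Alice). State: note:Alice, camera:Quinn
Event 3 (give note: Alice -> Quinn). State: note:Quinn, camera:Quinn
Event 4 (give camera: Quinn -> Bob). State: note:Quinn, camera:Bob
Event 5 (swap note<->camera: now note:Bob, camera:Quinn). State: note:Bob, camera:Quinn
Event 6 (give camera: Quinn -> Carol). State: note:Bob, camera:Carol

Final state: note:Bob, camera:Carol
Judy holds: (nothing).

Answer: nothing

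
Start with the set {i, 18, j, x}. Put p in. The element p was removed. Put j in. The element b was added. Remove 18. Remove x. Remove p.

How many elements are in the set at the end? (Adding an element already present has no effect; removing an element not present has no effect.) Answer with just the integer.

Answer: 3

Derivation:
Tracking the set through each operation:
Start: {18, i, j, x}
Event 1 (add p): added. Set: {18, i, j, p, x}
Event 2 (remove p): removed. Set: {18, i, j, x}
Event 3 (add j): already present, no change. Set: {18, i, j, x}
Event 4 (add b): added. Set: {18, b, i, j, x}
Event 5 (remove 18): removed. Set: {b, i, j, x}
Event 6 (remove x): removed. Set: {b, i, j}
Event 7 (remove p): not present, no change. Set: {b, i, j}

Final set: {b, i, j} (size 3)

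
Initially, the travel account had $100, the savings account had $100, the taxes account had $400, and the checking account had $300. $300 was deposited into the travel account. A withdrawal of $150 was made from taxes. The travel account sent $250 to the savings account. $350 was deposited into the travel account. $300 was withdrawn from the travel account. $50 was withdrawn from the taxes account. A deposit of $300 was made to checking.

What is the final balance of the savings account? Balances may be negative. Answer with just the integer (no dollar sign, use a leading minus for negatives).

Tracking account balances step by step:
Start: travel=100, savings=100, taxes=400, checking=300
Event 1 (deposit 300 to travel): travel: 100 + 300 = 400. Balances: travel=400, savings=100, taxes=400, checking=300
Event 2 (withdraw 150 from taxes): taxes: 400 - 150 = 250. Balances: travel=400, savings=100, taxes=250, checking=300
Event 3 (transfer 250 travel -> savings): travel: 400 - 250 = 150, savings: 100 + 250 = 350. Balances: travel=150, savings=350, taxes=250, checking=300
Event 4 (deposit 350 to travel): travel: 150 + 350 = 500. Balances: travel=500, savings=350, taxes=250, checking=300
Event 5 (withdraw 300 from travel): travel: 500 - 300 = 200. Balances: travel=200, savings=350, taxes=250, checking=300
Event 6 (withdraw 50 from taxes): taxes: 250 - 50 = 200. Balances: travel=200, savings=350, taxes=200, checking=300
Event 7 (deposit 300 to checking): checking: 300 + 300 = 600. Balances: travel=200, savings=350, taxes=200, checking=600

Final balance of savings: 350

Answer: 350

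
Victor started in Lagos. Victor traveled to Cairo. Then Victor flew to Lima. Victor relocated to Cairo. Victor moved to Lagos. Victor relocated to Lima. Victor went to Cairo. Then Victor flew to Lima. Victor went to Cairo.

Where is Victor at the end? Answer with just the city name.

Answer: Cairo

Derivation:
Tracking Victor's location:
Start: Victor is in Lagos.
After move 1: Lagos -> Cairo. Victor is in Cairo.
After move 2: Cairo -> Lima. Victor is in Lima.
After move 3: Lima -> Cairo. Victor is in Cairo.
After move 4: Cairo -> Lagos. Victor is in Lagos.
After move 5: Lagos -> Lima. Victor is in Lima.
After move 6: Lima -> Cairo. Victor is in Cairo.
After move 7: Cairo -> Lima. Victor is in Lima.
After move 8: Lima -> Cairo. Victor is in Cairo.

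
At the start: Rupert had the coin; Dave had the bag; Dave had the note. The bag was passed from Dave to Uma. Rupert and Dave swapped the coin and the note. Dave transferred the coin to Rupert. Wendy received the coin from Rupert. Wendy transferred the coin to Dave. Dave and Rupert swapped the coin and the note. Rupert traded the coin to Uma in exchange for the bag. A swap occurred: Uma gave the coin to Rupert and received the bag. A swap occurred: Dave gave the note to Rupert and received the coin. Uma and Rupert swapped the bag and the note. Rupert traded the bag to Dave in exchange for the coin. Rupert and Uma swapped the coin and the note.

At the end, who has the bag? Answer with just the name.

Tracking all object holders:
Start: coin:Rupert, bag:Dave, note:Dave
Event 1 (give bag: Dave -> Uma). State: coin:Rupert, bag:Uma, note:Dave
Event 2 (swap coin<->note: now coin:Dave, note:Rupert). State: coin:Dave, bag:Uma, note:Rupert
Event 3 (give coin: Dave -> Rupert). State: coin:Rupert, bag:Uma, note:Rupert
Event 4 (give coin: Rupert -> Wendy). State: coin:Wendy, bag:Uma, note:Rupert
Event 5 (give coin: Wendy -> Dave). State: coin:Dave, bag:Uma, note:Rupert
Event 6 (swap coin<->note: now coin:Rupert, note:Dave). State: coin:Rupert, bag:Uma, note:Dave
Event 7 (swap coin<->bag: now coin:Uma, bag:Rupert). State: coin:Uma, bag:Rupert, note:Dave
Event 8 (swap coin<->bag: now coin:Rupert, bag:Uma). State: coin:Rupert, bag:Uma, note:Dave
Event 9 (swap note<->coin: now note:Rupert, coin:Dave). State: coin:Dave, bag:Uma, note:Rupert
Event 10 (swap bag<->note: now bag:Rupert, note:Uma). State: coin:Dave, bag:Rupert, note:Uma
Event 11 (swap bag<->coin: now bag:Dave, coin:Rupert). State: coin:Rupert, bag:Dave, note:Uma
Event 12 (swap coin<->note: now coin:Uma, note:Rupert). State: coin:Uma, bag:Dave, note:Rupert

Final state: coin:Uma, bag:Dave, note:Rupert
The bag is held by Dave.

Answer: Dave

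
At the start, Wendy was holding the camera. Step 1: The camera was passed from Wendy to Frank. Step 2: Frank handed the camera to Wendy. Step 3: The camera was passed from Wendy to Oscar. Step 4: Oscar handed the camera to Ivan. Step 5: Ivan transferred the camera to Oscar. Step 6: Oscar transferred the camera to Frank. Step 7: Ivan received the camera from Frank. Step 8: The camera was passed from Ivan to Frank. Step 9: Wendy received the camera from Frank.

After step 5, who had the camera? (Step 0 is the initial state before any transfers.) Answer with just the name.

Tracking the camera holder through step 5:
After step 0 (start): Wendy
After step 1: Frank
After step 2: Wendy
After step 3: Oscar
After step 4: Ivan
After step 5: Oscar

At step 5, the holder is Oscar.

Answer: Oscar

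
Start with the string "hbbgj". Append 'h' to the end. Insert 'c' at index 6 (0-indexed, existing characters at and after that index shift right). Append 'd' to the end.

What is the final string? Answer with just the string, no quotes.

Answer: hbbgjhcd

Derivation:
Applying each edit step by step:
Start: "hbbgj"
Op 1 (append 'h'): "hbbgj" -> "hbbgjh"
Op 2 (insert 'c' at idx 6): "hbbgjh" -> "hbbgjhc"
Op 3 (append 'd'): "hbbgjhc" -> "hbbgjhcd"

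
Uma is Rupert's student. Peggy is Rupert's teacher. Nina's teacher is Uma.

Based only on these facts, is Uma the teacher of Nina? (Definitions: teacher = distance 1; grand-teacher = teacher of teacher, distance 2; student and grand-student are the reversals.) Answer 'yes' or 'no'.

Reconstructing the teacher chain from the given facts:
  Peggy -> Rupert -> Uma -> Nina
(each arrow means 'teacher of the next')
Positions in the chain (0 = top):
  position of Peggy: 0
  position of Rupert: 1
  position of Uma: 2
  position of Nina: 3

Uma is at position 2, Nina is at position 3; signed distance (j - i) = 1.
'teacher' requires j - i = 1. Actual distance is 1, so the relation HOLDS.

Answer: yes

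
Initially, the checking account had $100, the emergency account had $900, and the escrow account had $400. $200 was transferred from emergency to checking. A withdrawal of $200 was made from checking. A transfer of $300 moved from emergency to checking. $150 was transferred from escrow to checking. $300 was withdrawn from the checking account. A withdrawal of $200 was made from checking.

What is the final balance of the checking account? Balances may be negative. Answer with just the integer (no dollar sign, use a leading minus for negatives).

Tracking account balances step by step:
Start: checking=100, emergency=900, escrow=400
Event 1 (transfer 200 emergency -> checking): emergency: 900 - 200 = 700, checking: 100 + 200 = 300. Balances: checking=300, emergency=700, escrow=400
Event 2 (withdraw 200 from checking): checking: 300 - 200 = 100. Balances: checking=100, emergency=700, escrow=400
Event 3 (transfer 300 emergency -> checking): emergency: 700 - 300 = 400, checking: 100 + 300 = 400. Balances: checking=400, emergency=400, escrow=400
Event 4 (transfer 150 escrow -> checking): escrow: 400 - 150 = 250, checking: 400 + 150 = 550. Balances: checking=550, emergency=400, escrow=250
Event 5 (withdraw 300 from checking): checking: 550 - 300 = 250. Balances: checking=250, emergency=400, escrow=250
Event 6 (withdraw 200 from checking): checking: 250 - 200 = 50. Balances: checking=50, emergency=400, escrow=250

Final balance of checking: 50

Answer: 50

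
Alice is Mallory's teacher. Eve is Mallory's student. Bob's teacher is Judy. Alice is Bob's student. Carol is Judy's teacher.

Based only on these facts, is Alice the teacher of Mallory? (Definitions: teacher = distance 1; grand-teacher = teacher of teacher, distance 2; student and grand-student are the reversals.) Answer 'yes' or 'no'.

Reconstructing the teacher chain from the given facts:
  Carol -> Judy -> Bob -> Alice -> Mallory -> Eve
(each arrow means 'teacher of the next')
Positions in the chain (0 = top):
  position of Carol: 0
  position of Judy: 1
  position of Bob: 2
  position of Alice: 3
  position of Mallory: 4
  position of Eve: 5

Alice is at position 3, Mallory is at position 4; signed distance (j - i) = 1.
'teacher' requires j - i = 1. Actual distance is 1, so the relation HOLDS.

Answer: yes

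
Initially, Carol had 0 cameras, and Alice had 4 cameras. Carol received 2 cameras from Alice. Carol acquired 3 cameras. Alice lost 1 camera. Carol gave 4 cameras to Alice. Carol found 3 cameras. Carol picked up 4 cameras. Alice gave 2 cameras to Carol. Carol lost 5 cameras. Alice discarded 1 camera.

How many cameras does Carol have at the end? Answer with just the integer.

Answer: 5

Derivation:
Tracking counts step by step:
Start: Carol=0, Alice=4
Event 1 (Alice -> Carol, 2): Alice: 4 -> 2, Carol: 0 -> 2. State: Carol=2, Alice=2
Event 2 (Carol +3): Carol: 2 -> 5. State: Carol=5, Alice=2
Event 3 (Alice -1): Alice: 2 -> 1. State: Carol=5, Alice=1
Event 4 (Carol -> Alice, 4): Carol: 5 -> 1, Alice: 1 -> 5. State: Carol=1, Alice=5
Event 5 (Carol +3): Carol: 1 -> 4. State: Carol=4, Alice=5
Event 6 (Carol +4): Carol: 4 -> 8. State: Carol=8, Alice=5
Event 7 (Alice -> Carol, 2): Alice: 5 -> 3, Carol: 8 -> 10. State: Carol=10, Alice=3
Event 8 (Carol -5): Carol: 10 -> 5. State: Carol=5, Alice=3
Event 9 (Alice -1): Alice: 3 -> 2. State: Carol=5, Alice=2

Carol's final count: 5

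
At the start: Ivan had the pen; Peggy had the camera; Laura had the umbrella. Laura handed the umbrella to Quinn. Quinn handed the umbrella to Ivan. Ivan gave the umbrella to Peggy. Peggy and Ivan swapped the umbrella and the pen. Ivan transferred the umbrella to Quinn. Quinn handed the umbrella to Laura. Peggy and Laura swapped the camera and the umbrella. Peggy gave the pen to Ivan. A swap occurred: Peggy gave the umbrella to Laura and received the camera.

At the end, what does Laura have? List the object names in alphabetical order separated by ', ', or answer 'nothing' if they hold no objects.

Tracking all object holders:
Start: pen:Ivan, camera:Peggy, umbrella:Laura
Event 1 (give umbrella: Laura -> Quinn). State: pen:Ivan, camera:Peggy, umbrella:Quinn
Event 2 (give umbrella: Quinn -> Ivan). State: pen:Ivan, camera:Peggy, umbrella:Ivan
Event 3 (give umbrella: Ivan -> Peggy). State: pen:Ivan, camera:Peggy, umbrella:Peggy
Event 4 (swap umbrella<->pen: now umbrella:Ivan, pen:Peggy). State: pen:Peggy, camera:Peggy, umbrella:Ivan
Event 5 (give umbrella: Ivan -> Quinn). State: pen:Peggy, camera:Peggy, umbrella:Quinn
Event 6 (give umbrella: Quinn -> Laura). State: pen:Peggy, camera:Peggy, umbrella:Laura
Event 7 (swap camera<->umbrella: now camera:Laura, umbrella:Peggy). State: pen:Peggy, camera:Laura, umbrella:Peggy
Event 8 (give pen: Peggy -> Ivan). State: pen:Ivan, camera:Laura, umbrella:Peggy
Event 9 (swap umbrella<->camera: now umbrella:Laura, camera:Peggy). State: pen:Ivan, camera:Peggy, umbrella:Laura

Final state: pen:Ivan, camera:Peggy, umbrella:Laura
Laura holds: umbrella.

Answer: umbrella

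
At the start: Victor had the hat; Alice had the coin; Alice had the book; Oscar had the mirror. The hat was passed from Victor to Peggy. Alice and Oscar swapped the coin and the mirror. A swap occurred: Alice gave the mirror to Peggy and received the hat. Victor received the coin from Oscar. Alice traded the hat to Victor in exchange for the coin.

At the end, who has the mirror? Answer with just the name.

Tracking all object holders:
Start: hat:Victor, coin:Alice, book:Alice, mirror:Oscar
Event 1 (give hat: Victor -> Peggy). State: hat:Peggy, coin:Alice, book:Alice, mirror:Oscar
Event 2 (swap coin<->mirror: now coin:Oscar, mirror:Alice). State: hat:Peggy, coin:Oscar, book:Alice, mirror:Alice
Event 3 (swap mirror<->hat: now mirror:Peggy, hat:Alice). State: hat:Alice, coin:Oscar, book:Alice, mirror:Peggy
Event 4 (give coin: Oscar -> Victor). State: hat:Alice, coin:Victor, book:Alice, mirror:Peggy
Event 5 (swap hat<->coin: now hat:Victor, coin:Alice). State: hat:Victor, coin:Alice, book:Alice, mirror:Peggy

Final state: hat:Victor, coin:Alice, book:Alice, mirror:Peggy
The mirror is held by Peggy.

Answer: Peggy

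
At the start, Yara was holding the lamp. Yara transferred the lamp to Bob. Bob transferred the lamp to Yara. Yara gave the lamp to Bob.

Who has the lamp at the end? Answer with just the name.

Answer: Bob

Derivation:
Tracking the lamp through each event:
Start: Yara has the lamp.
After event 1: Bob has the lamp.
After event 2: Yara has the lamp.
After event 3: Bob has the lamp.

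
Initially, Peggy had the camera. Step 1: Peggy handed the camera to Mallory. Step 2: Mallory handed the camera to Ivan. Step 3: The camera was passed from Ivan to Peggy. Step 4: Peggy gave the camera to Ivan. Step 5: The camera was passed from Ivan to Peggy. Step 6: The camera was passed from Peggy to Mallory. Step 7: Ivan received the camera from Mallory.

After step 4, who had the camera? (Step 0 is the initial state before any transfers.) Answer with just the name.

Answer: Ivan

Derivation:
Tracking the camera holder through step 4:
After step 0 (start): Peggy
After step 1: Mallory
After step 2: Ivan
After step 3: Peggy
After step 4: Ivan

At step 4, the holder is Ivan.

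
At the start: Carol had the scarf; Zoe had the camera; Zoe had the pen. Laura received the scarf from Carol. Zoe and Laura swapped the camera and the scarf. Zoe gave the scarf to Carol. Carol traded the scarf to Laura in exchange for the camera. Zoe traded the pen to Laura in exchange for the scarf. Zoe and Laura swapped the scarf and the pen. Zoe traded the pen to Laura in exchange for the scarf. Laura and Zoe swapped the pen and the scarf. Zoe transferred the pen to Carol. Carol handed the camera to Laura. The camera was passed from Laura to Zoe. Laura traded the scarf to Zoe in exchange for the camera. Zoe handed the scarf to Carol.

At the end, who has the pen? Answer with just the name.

Tracking all object holders:
Start: scarf:Carol, camera:Zoe, pen:Zoe
Event 1 (give scarf: Carol -> Laura). State: scarf:Laura, camera:Zoe, pen:Zoe
Event 2 (swap camera<->scarf: now camera:Laura, scarf:Zoe). State: scarf:Zoe, camera:Laura, pen:Zoe
Event 3 (give scarf: Zoe -> Carol). State: scarf:Carol, camera:Laura, pen:Zoe
Event 4 (swap scarf<->camera: now scarf:Laura, camera:Carol). State: scarf:Laura, camera:Carol, pen:Zoe
Event 5 (swap pen<->scarf: now pen:Laura, scarf:Zoe). State: scarf:Zoe, camera:Carol, pen:Laura
Event 6 (swap scarf<->pen: now scarf:Laura, pen:Zoe). State: scarf:Laura, camera:Carol, pen:Zoe
Event 7 (swap pen<->scarf: now pen:Laura, scarf:Zoe). State: scarf:Zoe, camera:Carol, pen:Laura
Event 8 (swap pen<->scarf: now pen:Zoe, scarf:Laura). State: scarf:Laura, camera:Carol, pen:Zoe
Event 9 (give pen: Zoe -> Carol). State: scarf:Laura, camera:Carol, pen:Carol
Event 10 (give camera: Carol -> Laura). State: scarf:Laura, camera:Laura, pen:Carol
Event 11 (give camera: Laura -> Zoe). State: scarf:Laura, camera:Zoe, pen:Carol
Event 12 (swap scarf<->camera: now scarf:Zoe, camera:Laura). State: scarf:Zoe, camera:Laura, pen:Carol
Event 13 (give scarf: Zoe -> Carol). State: scarf:Carol, camera:Laura, pen:Carol

Final state: scarf:Carol, camera:Laura, pen:Carol
The pen is held by Carol.

Answer: Carol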